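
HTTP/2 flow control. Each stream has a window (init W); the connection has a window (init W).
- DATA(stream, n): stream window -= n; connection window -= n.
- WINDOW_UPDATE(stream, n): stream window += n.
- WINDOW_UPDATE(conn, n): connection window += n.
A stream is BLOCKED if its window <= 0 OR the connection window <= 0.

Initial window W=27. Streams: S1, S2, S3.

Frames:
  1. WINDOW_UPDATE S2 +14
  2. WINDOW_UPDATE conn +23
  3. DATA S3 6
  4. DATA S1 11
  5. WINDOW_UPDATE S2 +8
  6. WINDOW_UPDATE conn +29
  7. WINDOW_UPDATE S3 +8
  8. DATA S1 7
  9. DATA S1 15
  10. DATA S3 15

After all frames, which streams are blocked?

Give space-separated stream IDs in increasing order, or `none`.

Op 1: conn=27 S1=27 S2=41 S3=27 blocked=[]
Op 2: conn=50 S1=27 S2=41 S3=27 blocked=[]
Op 3: conn=44 S1=27 S2=41 S3=21 blocked=[]
Op 4: conn=33 S1=16 S2=41 S3=21 blocked=[]
Op 5: conn=33 S1=16 S2=49 S3=21 blocked=[]
Op 6: conn=62 S1=16 S2=49 S3=21 blocked=[]
Op 7: conn=62 S1=16 S2=49 S3=29 blocked=[]
Op 8: conn=55 S1=9 S2=49 S3=29 blocked=[]
Op 9: conn=40 S1=-6 S2=49 S3=29 blocked=[1]
Op 10: conn=25 S1=-6 S2=49 S3=14 blocked=[1]

Answer: S1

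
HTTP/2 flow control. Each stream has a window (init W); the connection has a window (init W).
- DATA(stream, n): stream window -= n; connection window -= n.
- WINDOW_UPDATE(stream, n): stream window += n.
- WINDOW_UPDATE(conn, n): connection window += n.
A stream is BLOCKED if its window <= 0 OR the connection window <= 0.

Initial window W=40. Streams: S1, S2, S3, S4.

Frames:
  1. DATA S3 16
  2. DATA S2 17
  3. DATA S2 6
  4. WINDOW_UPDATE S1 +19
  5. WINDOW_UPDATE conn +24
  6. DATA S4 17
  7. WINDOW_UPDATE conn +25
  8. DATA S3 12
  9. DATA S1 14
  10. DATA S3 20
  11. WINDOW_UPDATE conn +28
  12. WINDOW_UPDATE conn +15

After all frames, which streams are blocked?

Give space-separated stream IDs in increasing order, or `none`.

Op 1: conn=24 S1=40 S2=40 S3=24 S4=40 blocked=[]
Op 2: conn=7 S1=40 S2=23 S3=24 S4=40 blocked=[]
Op 3: conn=1 S1=40 S2=17 S3=24 S4=40 blocked=[]
Op 4: conn=1 S1=59 S2=17 S3=24 S4=40 blocked=[]
Op 5: conn=25 S1=59 S2=17 S3=24 S4=40 blocked=[]
Op 6: conn=8 S1=59 S2=17 S3=24 S4=23 blocked=[]
Op 7: conn=33 S1=59 S2=17 S3=24 S4=23 blocked=[]
Op 8: conn=21 S1=59 S2=17 S3=12 S4=23 blocked=[]
Op 9: conn=7 S1=45 S2=17 S3=12 S4=23 blocked=[]
Op 10: conn=-13 S1=45 S2=17 S3=-8 S4=23 blocked=[1, 2, 3, 4]
Op 11: conn=15 S1=45 S2=17 S3=-8 S4=23 blocked=[3]
Op 12: conn=30 S1=45 S2=17 S3=-8 S4=23 blocked=[3]

Answer: S3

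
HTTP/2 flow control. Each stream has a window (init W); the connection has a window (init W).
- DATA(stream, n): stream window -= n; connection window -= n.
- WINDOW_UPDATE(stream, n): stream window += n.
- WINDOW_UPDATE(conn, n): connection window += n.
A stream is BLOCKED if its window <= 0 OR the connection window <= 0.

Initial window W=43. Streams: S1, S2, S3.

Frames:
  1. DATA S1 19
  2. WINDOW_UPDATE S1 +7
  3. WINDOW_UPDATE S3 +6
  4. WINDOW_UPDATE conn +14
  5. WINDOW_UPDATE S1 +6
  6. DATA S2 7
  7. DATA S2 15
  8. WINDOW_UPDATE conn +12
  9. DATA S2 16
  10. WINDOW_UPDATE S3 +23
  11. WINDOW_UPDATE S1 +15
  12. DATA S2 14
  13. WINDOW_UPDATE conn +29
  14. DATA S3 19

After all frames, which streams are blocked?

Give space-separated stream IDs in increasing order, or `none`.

Answer: S2

Derivation:
Op 1: conn=24 S1=24 S2=43 S3=43 blocked=[]
Op 2: conn=24 S1=31 S2=43 S3=43 blocked=[]
Op 3: conn=24 S1=31 S2=43 S3=49 blocked=[]
Op 4: conn=38 S1=31 S2=43 S3=49 blocked=[]
Op 5: conn=38 S1=37 S2=43 S3=49 blocked=[]
Op 6: conn=31 S1=37 S2=36 S3=49 blocked=[]
Op 7: conn=16 S1=37 S2=21 S3=49 blocked=[]
Op 8: conn=28 S1=37 S2=21 S3=49 blocked=[]
Op 9: conn=12 S1=37 S2=5 S3=49 blocked=[]
Op 10: conn=12 S1=37 S2=5 S3=72 blocked=[]
Op 11: conn=12 S1=52 S2=5 S3=72 blocked=[]
Op 12: conn=-2 S1=52 S2=-9 S3=72 blocked=[1, 2, 3]
Op 13: conn=27 S1=52 S2=-9 S3=72 blocked=[2]
Op 14: conn=8 S1=52 S2=-9 S3=53 blocked=[2]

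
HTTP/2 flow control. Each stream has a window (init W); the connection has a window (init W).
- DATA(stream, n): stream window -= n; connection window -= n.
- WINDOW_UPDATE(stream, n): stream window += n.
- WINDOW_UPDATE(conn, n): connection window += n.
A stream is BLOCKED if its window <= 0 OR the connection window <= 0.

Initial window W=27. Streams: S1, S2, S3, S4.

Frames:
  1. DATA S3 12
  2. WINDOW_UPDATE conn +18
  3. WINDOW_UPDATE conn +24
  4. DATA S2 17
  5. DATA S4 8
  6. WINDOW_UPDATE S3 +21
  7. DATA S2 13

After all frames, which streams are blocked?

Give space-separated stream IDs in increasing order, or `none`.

Answer: S2

Derivation:
Op 1: conn=15 S1=27 S2=27 S3=15 S4=27 blocked=[]
Op 2: conn=33 S1=27 S2=27 S3=15 S4=27 blocked=[]
Op 3: conn=57 S1=27 S2=27 S3=15 S4=27 blocked=[]
Op 4: conn=40 S1=27 S2=10 S3=15 S4=27 blocked=[]
Op 5: conn=32 S1=27 S2=10 S3=15 S4=19 blocked=[]
Op 6: conn=32 S1=27 S2=10 S3=36 S4=19 blocked=[]
Op 7: conn=19 S1=27 S2=-3 S3=36 S4=19 blocked=[2]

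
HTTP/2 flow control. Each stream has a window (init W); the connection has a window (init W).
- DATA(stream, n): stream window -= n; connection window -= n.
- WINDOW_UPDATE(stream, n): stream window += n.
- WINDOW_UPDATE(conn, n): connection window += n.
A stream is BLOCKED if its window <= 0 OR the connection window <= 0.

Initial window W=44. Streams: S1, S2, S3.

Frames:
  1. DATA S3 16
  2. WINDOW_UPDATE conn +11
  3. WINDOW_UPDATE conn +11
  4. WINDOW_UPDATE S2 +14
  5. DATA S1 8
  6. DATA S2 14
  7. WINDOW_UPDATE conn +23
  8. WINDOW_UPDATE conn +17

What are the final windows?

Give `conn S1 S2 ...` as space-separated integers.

Op 1: conn=28 S1=44 S2=44 S3=28 blocked=[]
Op 2: conn=39 S1=44 S2=44 S3=28 blocked=[]
Op 3: conn=50 S1=44 S2=44 S3=28 blocked=[]
Op 4: conn=50 S1=44 S2=58 S3=28 blocked=[]
Op 5: conn=42 S1=36 S2=58 S3=28 blocked=[]
Op 6: conn=28 S1=36 S2=44 S3=28 blocked=[]
Op 7: conn=51 S1=36 S2=44 S3=28 blocked=[]
Op 8: conn=68 S1=36 S2=44 S3=28 blocked=[]

Answer: 68 36 44 28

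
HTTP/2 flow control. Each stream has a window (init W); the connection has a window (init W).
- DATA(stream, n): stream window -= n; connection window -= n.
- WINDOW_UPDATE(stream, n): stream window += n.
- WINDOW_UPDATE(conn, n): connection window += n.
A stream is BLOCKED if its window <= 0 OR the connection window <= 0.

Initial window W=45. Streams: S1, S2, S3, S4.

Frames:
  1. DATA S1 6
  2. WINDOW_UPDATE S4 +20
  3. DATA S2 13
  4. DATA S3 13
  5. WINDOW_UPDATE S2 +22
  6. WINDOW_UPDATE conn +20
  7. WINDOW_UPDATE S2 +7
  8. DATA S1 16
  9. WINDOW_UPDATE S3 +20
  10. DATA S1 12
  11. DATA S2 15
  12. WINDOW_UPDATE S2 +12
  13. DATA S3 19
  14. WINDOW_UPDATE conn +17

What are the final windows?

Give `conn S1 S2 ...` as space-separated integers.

Answer: -12 11 58 33 65

Derivation:
Op 1: conn=39 S1=39 S2=45 S3=45 S4=45 blocked=[]
Op 2: conn=39 S1=39 S2=45 S3=45 S4=65 blocked=[]
Op 3: conn=26 S1=39 S2=32 S3=45 S4=65 blocked=[]
Op 4: conn=13 S1=39 S2=32 S3=32 S4=65 blocked=[]
Op 5: conn=13 S1=39 S2=54 S3=32 S4=65 blocked=[]
Op 6: conn=33 S1=39 S2=54 S3=32 S4=65 blocked=[]
Op 7: conn=33 S1=39 S2=61 S3=32 S4=65 blocked=[]
Op 8: conn=17 S1=23 S2=61 S3=32 S4=65 blocked=[]
Op 9: conn=17 S1=23 S2=61 S3=52 S4=65 blocked=[]
Op 10: conn=5 S1=11 S2=61 S3=52 S4=65 blocked=[]
Op 11: conn=-10 S1=11 S2=46 S3=52 S4=65 blocked=[1, 2, 3, 4]
Op 12: conn=-10 S1=11 S2=58 S3=52 S4=65 blocked=[1, 2, 3, 4]
Op 13: conn=-29 S1=11 S2=58 S3=33 S4=65 blocked=[1, 2, 3, 4]
Op 14: conn=-12 S1=11 S2=58 S3=33 S4=65 blocked=[1, 2, 3, 4]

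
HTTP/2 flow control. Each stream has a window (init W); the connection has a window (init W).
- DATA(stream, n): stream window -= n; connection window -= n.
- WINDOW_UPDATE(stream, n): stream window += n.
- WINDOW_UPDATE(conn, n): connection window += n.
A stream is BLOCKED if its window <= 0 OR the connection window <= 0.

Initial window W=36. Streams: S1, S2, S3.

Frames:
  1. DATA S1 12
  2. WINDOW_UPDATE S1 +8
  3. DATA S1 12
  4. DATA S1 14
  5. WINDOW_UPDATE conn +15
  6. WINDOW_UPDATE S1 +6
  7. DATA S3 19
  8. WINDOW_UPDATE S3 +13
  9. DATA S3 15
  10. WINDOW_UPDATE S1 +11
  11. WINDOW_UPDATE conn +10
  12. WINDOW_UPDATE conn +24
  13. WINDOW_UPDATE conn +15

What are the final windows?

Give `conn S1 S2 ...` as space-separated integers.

Op 1: conn=24 S1=24 S2=36 S3=36 blocked=[]
Op 2: conn=24 S1=32 S2=36 S3=36 blocked=[]
Op 3: conn=12 S1=20 S2=36 S3=36 blocked=[]
Op 4: conn=-2 S1=6 S2=36 S3=36 blocked=[1, 2, 3]
Op 5: conn=13 S1=6 S2=36 S3=36 blocked=[]
Op 6: conn=13 S1=12 S2=36 S3=36 blocked=[]
Op 7: conn=-6 S1=12 S2=36 S3=17 blocked=[1, 2, 3]
Op 8: conn=-6 S1=12 S2=36 S3=30 blocked=[1, 2, 3]
Op 9: conn=-21 S1=12 S2=36 S3=15 blocked=[1, 2, 3]
Op 10: conn=-21 S1=23 S2=36 S3=15 blocked=[1, 2, 3]
Op 11: conn=-11 S1=23 S2=36 S3=15 blocked=[1, 2, 3]
Op 12: conn=13 S1=23 S2=36 S3=15 blocked=[]
Op 13: conn=28 S1=23 S2=36 S3=15 blocked=[]

Answer: 28 23 36 15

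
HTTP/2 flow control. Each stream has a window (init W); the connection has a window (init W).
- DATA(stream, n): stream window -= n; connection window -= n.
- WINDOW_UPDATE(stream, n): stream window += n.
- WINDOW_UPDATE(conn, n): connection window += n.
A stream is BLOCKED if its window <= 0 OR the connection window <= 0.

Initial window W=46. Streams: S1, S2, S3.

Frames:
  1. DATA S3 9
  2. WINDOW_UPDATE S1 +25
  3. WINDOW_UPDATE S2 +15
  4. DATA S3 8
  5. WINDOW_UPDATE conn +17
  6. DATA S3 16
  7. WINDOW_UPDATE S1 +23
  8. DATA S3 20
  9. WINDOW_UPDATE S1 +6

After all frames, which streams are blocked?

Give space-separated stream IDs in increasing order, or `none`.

Op 1: conn=37 S1=46 S2=46 S3=37 blocked=[]
Op 2: conn=37 S1=71 S2=46 S3=37 blocked=[]
Op 3: conn=37 S1=71 S2=61 S3=37 blocked=[]
Op 4: conn=29 S1=71 S2=61 S3=29 blocked=[]
Op 5: conn=46 S1=71 S2=61 S3=29 blocked=[]
Op 6: conn=30 S1=71 S2=61 S3=13 blocked=[]
Op 7: conn=30 S1=94 S2=61 S3=13 blocked=[]
Op 8: conn=10 S1=94 S2=61 S3=-7 blocked=[3]
Op 9: conn=10 S1=100 S2=61 S3=-7 blocked=[3]

Answer: S3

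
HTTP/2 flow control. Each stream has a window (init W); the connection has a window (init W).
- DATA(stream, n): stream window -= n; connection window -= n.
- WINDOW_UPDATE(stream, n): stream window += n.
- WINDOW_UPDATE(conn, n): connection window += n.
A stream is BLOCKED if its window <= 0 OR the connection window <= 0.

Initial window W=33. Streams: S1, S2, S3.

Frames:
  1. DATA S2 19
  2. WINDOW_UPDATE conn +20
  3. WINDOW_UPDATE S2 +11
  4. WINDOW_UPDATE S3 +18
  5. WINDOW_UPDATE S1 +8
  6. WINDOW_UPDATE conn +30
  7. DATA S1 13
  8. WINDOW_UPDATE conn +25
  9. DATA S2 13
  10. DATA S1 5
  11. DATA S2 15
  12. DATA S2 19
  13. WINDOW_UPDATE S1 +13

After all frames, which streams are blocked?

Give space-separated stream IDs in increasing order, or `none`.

Op 1: conn=14 S1=33 S2=14 S3=33 blocked=[]
Op 2: conn=34 S1=33 S2=14 S3=33 blocked=[]
Op 3: conn=34 S1=33 S2=25 S3=33 blocked=[]
Op 4: conn=34 S1=33 S2=25 S3=51 blocked=[]
Op 5: conn=34 S1=41 S2=25 S3=51 blocked=[]
Op 6: conn=64 S1=41 S2=25 S3=51 blocked=[]
Op 7: conn=51 S1=28 S2=25 S3=51 blocked=[]
Op 8: conn=76 S1=28 S2=25 S3=51 blocked=[]
Op 9: conn=63 S1=28 S2=12 S3=51 blocked=[]
Op 10: conn=58 S1=23 S2=12 S3=51 blocked=[]
Op 11: conn=43 S1=23 S2=-3 S3=51 blocked=[2]
Op 12: conn=24 S1=23 S2=-22 S3=51 blocked=[2]
Op 13: conn=24 S1=36 S2=-22 S3=51 blocked=[2]

Answer: S2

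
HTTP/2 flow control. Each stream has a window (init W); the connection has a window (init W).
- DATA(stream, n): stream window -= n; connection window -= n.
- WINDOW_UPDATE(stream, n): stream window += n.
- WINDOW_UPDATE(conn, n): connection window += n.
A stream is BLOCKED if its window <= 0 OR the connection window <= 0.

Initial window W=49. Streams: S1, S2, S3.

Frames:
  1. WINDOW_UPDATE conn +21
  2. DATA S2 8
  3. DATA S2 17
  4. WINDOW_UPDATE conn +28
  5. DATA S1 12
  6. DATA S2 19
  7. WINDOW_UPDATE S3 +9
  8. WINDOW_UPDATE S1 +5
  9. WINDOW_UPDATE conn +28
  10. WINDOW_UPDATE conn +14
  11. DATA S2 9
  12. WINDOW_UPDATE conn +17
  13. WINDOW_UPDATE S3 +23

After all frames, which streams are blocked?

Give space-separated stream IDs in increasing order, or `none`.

Answer: S2

Derivation:
Op 1: conn=70 S1=49 S2=49 S3=49 blocked=[]
Op 2: conn=62 S1=49 S2=41 S3=49 blocked=[]
Op 3: conn=45 S1=49 S2=24 S3=49 blocked=[]
Op 4: conn=73 S1=49 S2=24 S3=49 blocked=[]
Op 5: conn=61 S1=37 S2=24 S3=49 blocked=[]
Op 6: conn=42 S1=37 S2=5 S3=49 blocked=[]
Op 7: conn=42 S1=37 S2=5 S3=58 blocked=[]
Op 8: conn=42 S1=42 S2=5 S3=58 blocked=[]
Op 9: conn=70 S1=42 S2=5 S3=58 blocked=[]
Op 10: conn=84 S1=42 S2=5 S3=58 blocked=[]
Op 11: conn=75 S1=42 S2=-4 S3=58 blocked=[2]
Op 12: conn=92 S1=42 S2=-4 S3=58 blocked=[2]
Op 13: conn=92 S1=42 S2=-4 S3=81 blocked=[2]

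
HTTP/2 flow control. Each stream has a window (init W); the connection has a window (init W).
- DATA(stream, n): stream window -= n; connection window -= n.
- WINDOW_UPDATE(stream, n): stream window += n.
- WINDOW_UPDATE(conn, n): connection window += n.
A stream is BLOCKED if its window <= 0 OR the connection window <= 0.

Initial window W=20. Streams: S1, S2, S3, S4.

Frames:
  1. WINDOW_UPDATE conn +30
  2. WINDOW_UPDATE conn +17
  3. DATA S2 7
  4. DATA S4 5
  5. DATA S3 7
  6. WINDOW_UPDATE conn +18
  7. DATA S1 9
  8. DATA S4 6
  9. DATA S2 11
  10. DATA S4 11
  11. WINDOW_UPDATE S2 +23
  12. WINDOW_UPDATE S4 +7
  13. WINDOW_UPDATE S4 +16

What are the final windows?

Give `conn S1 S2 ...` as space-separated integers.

Op 1: conn=50 S1=20 S2=20 S3=20 S4=20 blocked=[]
Op 2: conn=67 S1=20 S2=20 S3=20 S4=20 blocked=[]
Op 3: conn=60 S1=20 S2=13 S3=20 S4=20 blocked=[]
Op 4: conn=55 S1=20 S2=13 S3=20 S4=15 blocked=[]
Op 5: conn=48 S1=20 S2=13 S3=13 S4=15 blocked=[]
Op 6: conn=66 S1=20 S2=13 S3=13 S4=15 blocked=[]
Op 7: conn=57 S1=11 S2=13 S3=13 S4=15 blocked=[]
Op 8: conn=51 S1=11 S2=13 S3=13 S4=9 blocked=[]
Op 9: conn=40 S1=11 S2=2 S3=13 S4=9 blocked=[]
Op 10: conn=29 S1=11 S2=2 S3=13 S4=-2 blocked=[4]
Op 11: conn=29 S1=11 S2=25 S3=13 S4=-2 blocked=[4]
Op 12: conn=29 S1=11 S2=25 S3=13 S4=5 blocked=[]
Op 13: conn=29 S1=11 S2=25 S3=13 S4=21 blocked=[]

Answer: 29 11 25 13 21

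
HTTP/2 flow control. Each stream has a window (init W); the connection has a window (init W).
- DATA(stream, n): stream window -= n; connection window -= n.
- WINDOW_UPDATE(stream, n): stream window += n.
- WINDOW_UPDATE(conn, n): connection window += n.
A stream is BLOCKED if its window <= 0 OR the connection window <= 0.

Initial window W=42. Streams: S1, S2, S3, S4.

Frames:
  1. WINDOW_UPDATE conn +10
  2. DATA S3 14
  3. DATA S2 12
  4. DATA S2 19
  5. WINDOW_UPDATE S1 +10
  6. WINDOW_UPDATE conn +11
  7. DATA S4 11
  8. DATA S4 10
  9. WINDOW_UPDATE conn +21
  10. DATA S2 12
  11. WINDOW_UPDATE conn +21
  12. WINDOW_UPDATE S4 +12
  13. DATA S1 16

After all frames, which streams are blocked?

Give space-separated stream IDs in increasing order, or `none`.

Op 1: conn=52 S1=42 S2=42 S3=42 S4=42 blocked=[]
Op 2: conn=38 S1=42 S2=42 S3=28 S4=42 blocked=[]
Op 3: conn=26 S1=42 S2=30 S3=28 S4=42 blocked=[]
Op 4: conn=7 S1=42 S2=11 S3=28 S4=42 blocked=[]
Op 5: conn=7 S1=52 S2=11 S3=28 S4=42 blocked=[]
Op 6: conn=18 S1=52 S2=11 S3=28 S4=42 blocked=[]
Op 7: conn=7 S1=52 S2=11 S3=28 S4=31 blocked=[]
Op 8: conn=-3 S1=52 S2=11 S3=28 S4=21 blocked=[1, 2, 3, 4]
Op 9: conn=18 S1=52 S2=11 S3=28 S4=21 blocked=[]
Op 10: conn=6 S1=52 S2=-1 S3=28 S4=21 blocked=[2]
Op 11: conn=27 S1=52 S2=-1 S3=28 S4=21 blocked=[2]
Op 12: conn=27 S1=52 S2=-1 S3=28 S4=33 blocked=[2]
Op 13: conn=11 S1=36 S2=-1 S3=28 S4=33 blocked=[2]

Answer: S2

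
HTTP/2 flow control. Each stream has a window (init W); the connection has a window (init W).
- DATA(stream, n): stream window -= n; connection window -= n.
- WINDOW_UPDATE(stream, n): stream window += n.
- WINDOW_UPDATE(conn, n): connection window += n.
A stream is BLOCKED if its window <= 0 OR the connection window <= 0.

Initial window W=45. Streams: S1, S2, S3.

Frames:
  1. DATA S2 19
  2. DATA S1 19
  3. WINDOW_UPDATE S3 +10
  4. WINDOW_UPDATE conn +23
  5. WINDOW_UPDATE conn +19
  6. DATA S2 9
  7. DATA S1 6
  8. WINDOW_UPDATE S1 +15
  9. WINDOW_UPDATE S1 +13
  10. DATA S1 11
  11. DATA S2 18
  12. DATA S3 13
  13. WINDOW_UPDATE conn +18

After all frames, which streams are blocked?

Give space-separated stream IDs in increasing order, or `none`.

Op 1: conn=26 S1=45 S2=26 S3=45 blocked=[]
Op 2: conn=7 S1=26 S2=26 S3=45 blocked=[]
Op 3: conn=7 S1=26 S2=26 S3=55 blocked=[]
Op 4: conn=30 S1=26 S2=26 S3=55 blocked=[]
Op 5: conn=49 S1=26 S2=26 S3=55 blocked=[]
Op 6: conn=40 S1=26 S2=17 S3=55 blocked=[]
Op 7: conn=34 S1=20 S2=17 S3=55 blocked=[]
Op 8: conn=34 S1=35 S2=17 S3=55 blocked=[]
Op 9: conn=34 S1=48 S2=17 S3=55 blocked=[]
Op 10: conn=23 S1=37 S2=17 S3=55 blocked=[]
Op 11: conn=5 S1=37 S2=-1 S3=55 blocked=[2]
Op 12: conn=-8 S1=37 S2=-1 S3=42 blocked=[1, 2, 3]
Op 13: conn=10 S1=37 S2=-1 S3=42 blocked=[2]

Answer: S2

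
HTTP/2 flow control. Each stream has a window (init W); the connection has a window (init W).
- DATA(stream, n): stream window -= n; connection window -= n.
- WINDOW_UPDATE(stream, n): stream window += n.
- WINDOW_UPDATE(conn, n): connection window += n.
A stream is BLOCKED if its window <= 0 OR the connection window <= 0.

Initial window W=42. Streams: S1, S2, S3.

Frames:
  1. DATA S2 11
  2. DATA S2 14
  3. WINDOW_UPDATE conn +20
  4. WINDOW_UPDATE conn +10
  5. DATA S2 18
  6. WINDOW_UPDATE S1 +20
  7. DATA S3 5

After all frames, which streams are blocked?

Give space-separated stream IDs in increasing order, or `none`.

Op 1: conn=31 S1=42 S2=31 S3=42 blocked=[]
Op 2: conn=17 S1=42 S2=17 S3=42 blocked=[]
Op 3: conn=37 S1=42 S2=17 S3=42 blocked=[]
Op 4: conn=47 S1=42 S2=17 S3=42 blocked=[]
Op 5: conn=29 S1=42 S2=-1 S3=42 blocked=[2]
Op 6: conn=29 S1=62 S2=-1 S3=42 blocked=[2]
Op 7: conn=24 S1=62 S2=-1 S3=37 blocked=[2]

Answer: S2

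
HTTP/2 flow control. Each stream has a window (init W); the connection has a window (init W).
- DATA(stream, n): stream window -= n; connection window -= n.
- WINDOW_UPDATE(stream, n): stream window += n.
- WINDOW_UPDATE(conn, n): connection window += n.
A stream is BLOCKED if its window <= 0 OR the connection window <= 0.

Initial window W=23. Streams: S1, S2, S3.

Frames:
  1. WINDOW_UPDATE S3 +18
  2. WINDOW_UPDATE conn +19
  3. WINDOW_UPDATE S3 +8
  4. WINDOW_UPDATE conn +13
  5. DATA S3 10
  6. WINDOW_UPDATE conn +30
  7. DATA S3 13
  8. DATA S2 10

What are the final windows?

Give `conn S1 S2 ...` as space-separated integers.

Op 1: conn=23 S1=23 S2=23 S3=41 blocked=[]
Op 2: conn=42 S1=23 S2=23 S3=41 blocked=[]
Op 3: conn=42 S1=23 S2=23 S3=49 blocked=[]
Op 4: conn=55 S1=23 S2=23 S3=49 blocked=[]
Op 5: conn=45 S1=23 S2=23 S3=39 blocked=[]
Op 6: conn=75 S1=23 S2=23 S3=39 blocked=[]
Op 7: conn=62 S1=23 S2=23 S3=26 blocked=[]
Op 8: conn=52 S1=23 S2=13 S3=26 blocked=[]

Answer: 52 23 13 26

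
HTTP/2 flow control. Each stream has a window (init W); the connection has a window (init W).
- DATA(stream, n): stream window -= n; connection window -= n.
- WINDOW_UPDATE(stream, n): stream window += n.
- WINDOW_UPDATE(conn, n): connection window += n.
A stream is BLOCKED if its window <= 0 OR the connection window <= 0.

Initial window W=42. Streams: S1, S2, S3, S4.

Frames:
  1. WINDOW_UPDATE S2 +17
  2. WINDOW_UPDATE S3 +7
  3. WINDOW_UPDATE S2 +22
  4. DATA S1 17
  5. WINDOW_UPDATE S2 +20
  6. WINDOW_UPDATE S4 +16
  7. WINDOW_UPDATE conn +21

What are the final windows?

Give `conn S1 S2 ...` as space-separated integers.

Op 1: conn=42 S1=42 S2=59 S3=42 S4=42 blocked=[]
Op 2: conn=42 S1=42 S2=59 S3=49 S4=42 blocked=[]
Op 3: conn=42 S1=42 S2=81 S3=49 S4=42 blocked=[]
Op 4: conn=25 S1=25 S2=81 S3=49 S4=42 blocked=[]
Op 5: conn=25 S1=25 S2=101 S3=49 S4=42 blocked=[]
Op 6: conn=25 S1=25 S2=101 S3=49 S4=58 blocked=[]
Op 7: conn=46 S1=25 S2=101 S3=49 S4=58 blocked=[]

Answer: 46 25 101 49 58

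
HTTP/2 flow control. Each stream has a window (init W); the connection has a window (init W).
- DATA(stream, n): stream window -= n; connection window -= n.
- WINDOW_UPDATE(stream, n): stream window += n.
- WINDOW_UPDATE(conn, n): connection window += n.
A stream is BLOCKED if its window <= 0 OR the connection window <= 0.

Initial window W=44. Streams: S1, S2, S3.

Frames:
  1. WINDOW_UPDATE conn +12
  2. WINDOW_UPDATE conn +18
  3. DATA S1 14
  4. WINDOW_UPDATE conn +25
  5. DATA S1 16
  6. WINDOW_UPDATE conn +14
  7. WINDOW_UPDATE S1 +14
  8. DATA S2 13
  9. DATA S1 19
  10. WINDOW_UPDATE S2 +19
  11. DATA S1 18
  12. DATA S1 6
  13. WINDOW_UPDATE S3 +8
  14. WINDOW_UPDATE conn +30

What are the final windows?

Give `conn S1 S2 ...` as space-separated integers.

Op 1: conn=56 S1=44 S2=44 S3=44 blocked=[]
Op 2: conn=74 S1=44 S2=44 S3=44 blocked=[]
Op 3: conn=60 S1=30 S2=44 S3=44 blocked=[]
Op 4: conn=85 S1=30 S2=44 S3=44 blocked=[]
Op 5: conn=69 S1=14 S2=44 S3=44 blocked=[]
Op 6: conn=83 S1=14 S2=44 S3=44 blocked=[]
Op 7: conn=83 S1=28 S2=44 S3=44 blocked=[]
Op 8: conn=70 S1=28 S2=31 S3=44 blocked=[]
Op 9: conn=51 S1=9 S2=31 S3=44 blocked=[]
Op 10: conn=51 S1=9 S2=50 S3=44 blocked=[]
Op 11: conn=33 S1=-9 S2=50 S3=44 blocked=[1]
Op 12: conn=27 S1=-15 S2=50 S3=44 blocked=[1]
Op 13: conn=27 S1=-15 S2=50 S3=52 blocked=[1]
Op 14: conn=57 S1=-15 S2=50 S3=52 blocked=[1]

Answer: 57 -15 50 52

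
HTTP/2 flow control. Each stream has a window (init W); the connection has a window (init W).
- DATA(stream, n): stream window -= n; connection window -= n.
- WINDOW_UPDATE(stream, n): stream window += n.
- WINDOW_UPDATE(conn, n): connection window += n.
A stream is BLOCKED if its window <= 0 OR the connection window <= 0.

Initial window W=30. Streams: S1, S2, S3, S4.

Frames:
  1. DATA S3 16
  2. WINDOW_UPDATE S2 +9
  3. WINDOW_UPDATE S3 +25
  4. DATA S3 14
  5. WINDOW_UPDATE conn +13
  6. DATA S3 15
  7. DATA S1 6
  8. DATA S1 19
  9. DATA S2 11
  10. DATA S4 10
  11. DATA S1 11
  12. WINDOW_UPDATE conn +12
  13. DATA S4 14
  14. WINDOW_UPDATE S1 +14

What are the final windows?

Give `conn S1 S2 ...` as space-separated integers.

Op 1: conn=14 S1=30 S2=30 S3=14 S4=30 blocked=[]
Op 2: conn=14 S1=30 S2=39 S3=14 S4=30 blocked=[]
Op 3: conn=14 S1=30 S2=39 S3=39 S4=30 blocked=[]
Op 4: conn=0 S1=30 S2=39 S3=25 S4=30 blocked=[1, 2, 3, 4]
Op 5: conn=13 S1=30 S2=39 S3=25 S4=30 blocked=[]
Op 6: conn=-2 S1=30 S2=39 S3=10 S4=30 blocked=[1, 2, 3, 4]
Op 7: conn=-8 S1=24 S2=39 S3=10 S4=30 blocked=[1, 2, 3, 4]
Op 8: conn=-27 S1=5 S2=39 S3=10 S4=30 blocked=[1, 2, 3, 4]
Op 9: conn=-38 S1=5 S2=28 S3=10 S4=30 blocked=[1, 2, 3, 4]
Op 10: conn=-48 S1=5 S2=28 S3=10 S4=20 blocked=[1, 2, 3, 4]
Op 11: conn=-59 S1=-6 S2=28 S3=10 S4=20 blocked=[1, 2, 3, 4]
Op 12: conn=-47 S1=-6 S2=28 S3=10 S4=20 blocked=[1, 2, 3, 4]
Op 13: conn=-61 S1=-6 S2=28 S3=10 S4=6 blocked=[1, 2, 3, 4]
Op 14: conn=-61 S1=8 S2=28 S3=10 S4=6 blocked=[1, 2, 3, 4]

Answer: -61 8 28 10 6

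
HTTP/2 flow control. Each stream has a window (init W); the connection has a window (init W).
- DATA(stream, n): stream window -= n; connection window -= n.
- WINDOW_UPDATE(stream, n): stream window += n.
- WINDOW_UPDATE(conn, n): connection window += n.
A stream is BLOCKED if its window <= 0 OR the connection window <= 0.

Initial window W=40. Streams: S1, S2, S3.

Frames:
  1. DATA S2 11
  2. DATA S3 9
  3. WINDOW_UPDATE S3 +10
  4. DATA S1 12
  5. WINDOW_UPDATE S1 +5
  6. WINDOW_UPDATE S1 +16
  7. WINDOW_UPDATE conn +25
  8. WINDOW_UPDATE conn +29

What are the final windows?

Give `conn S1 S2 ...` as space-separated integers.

Answer: 62 49 29 41

Derivation:
Op 1: conn=29 S1=40 S2=29 S3=40 blocked=[]
Op 2: conn=20 S1=40 S2=29 S3=31 blocked=[]
Op 3: conn=20 S1=40 S2=29 S3=41 blocked=[]
Op 4: conn=8 S1=28 S2=29 S3=41 blocked=[]
Op 5: conn=8 S1=33 S2=29 S3=41 blocked=[]
Op 6: conn=8 S1=49 S2=29 S3=41 blocked=[]
Op 7: conn=33 S1=49 S2=29 S3=41 blocked=[]
Op 8: conn=62 S1=49 S2=29 S3=41 blocked=[]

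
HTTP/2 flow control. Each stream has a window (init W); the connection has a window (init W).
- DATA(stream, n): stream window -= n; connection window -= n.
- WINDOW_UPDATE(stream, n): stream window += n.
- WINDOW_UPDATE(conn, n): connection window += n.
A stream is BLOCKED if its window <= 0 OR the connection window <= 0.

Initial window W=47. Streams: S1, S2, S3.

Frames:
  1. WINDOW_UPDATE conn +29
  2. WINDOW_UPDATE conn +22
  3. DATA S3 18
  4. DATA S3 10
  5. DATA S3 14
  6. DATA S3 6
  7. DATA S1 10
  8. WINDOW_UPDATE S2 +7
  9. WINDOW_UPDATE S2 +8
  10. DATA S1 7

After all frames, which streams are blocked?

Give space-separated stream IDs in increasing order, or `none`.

Op 1: conn=76 S1=47 S2=47 S3=47 blocked=[]
Op 2: conn=98 S1=47 S2=47 S3=47 blocked=[]
Op 3: conn=80 S1=47 S2=47 S3=29 blocked=[]
Op 4: conn=70 S1=47 S2=47 S3=19 blocked=[]
Op 5: conn=56 S1=47 S2=47 S3=5 blocked=[]
Op 6: conn=50 S1=47 S2=47 S3=-1 blocked=[3]
Op 7: conn=40 S1=37 S2=47 S3=-1 blocked=[3]
Op 8: conn=40 S1=37 S2=54 S3=-1 blocked=[3]
Op 9: conn=40 S1=37 S2=62 S3=-1 blocked=[3]
Op 10: conn=33 S1=30 S2=62 S3=-1 blocked=[3]

Answer: S3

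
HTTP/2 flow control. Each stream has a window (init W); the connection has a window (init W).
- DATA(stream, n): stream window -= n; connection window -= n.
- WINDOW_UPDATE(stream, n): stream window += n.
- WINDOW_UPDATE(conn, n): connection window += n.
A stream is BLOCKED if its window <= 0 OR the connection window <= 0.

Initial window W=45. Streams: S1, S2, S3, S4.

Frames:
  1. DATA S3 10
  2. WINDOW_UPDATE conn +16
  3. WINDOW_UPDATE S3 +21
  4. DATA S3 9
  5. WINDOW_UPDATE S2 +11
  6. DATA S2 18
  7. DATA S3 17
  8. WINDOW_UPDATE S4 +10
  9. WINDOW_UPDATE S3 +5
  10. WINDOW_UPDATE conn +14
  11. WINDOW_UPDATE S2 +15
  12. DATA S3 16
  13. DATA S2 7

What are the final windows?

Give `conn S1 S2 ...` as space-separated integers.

Op 1: conn=35 S1=45 S2=45 S3=35 S4=45 blocked=[]
Op 2: conn=51 S1=45 S2=45 S3=35 S4=45 blocked=[]
Op 3: conn=51 S1=45 S2=45 S3=56 S4=45 blocked=[]
Op 4: conn=42 S1=45 S2=45 S3=47 S4=45 blocked=[]
Op 5: conn=42 S1=45 S2=56 S3=47 S4=45 blocked=[]
Op 6: conn=24 S1=45 S2=38 S3=47 S4=45 blocked=[]
Op 7: conn=7 S1=45 S2=38 S3=30 S4=45 blocked=[]
Op 8: conn=7 S1=45 S2=38 S3=30 S4=55 blocked=[]
Op 9: conn=7 S1=45 S2=38 S3=35 S4=55 blocked=[]
Op 10: conn=21 S1=45 S2=38 S3=35 S4=55 blocked=[]
Op 11: conn=21 S1=45 S2=53 S3=35 S4=55 blocked=[]
Op 12: conn=5 S1=45 S2=53 S3=19 S4=55 blocked=[]
Op 13: conn=-2 S1=45 S2=46 S3=19 S4=55 blocked=[1, 2, 3, 4]

Answer: -2 45 46 19 55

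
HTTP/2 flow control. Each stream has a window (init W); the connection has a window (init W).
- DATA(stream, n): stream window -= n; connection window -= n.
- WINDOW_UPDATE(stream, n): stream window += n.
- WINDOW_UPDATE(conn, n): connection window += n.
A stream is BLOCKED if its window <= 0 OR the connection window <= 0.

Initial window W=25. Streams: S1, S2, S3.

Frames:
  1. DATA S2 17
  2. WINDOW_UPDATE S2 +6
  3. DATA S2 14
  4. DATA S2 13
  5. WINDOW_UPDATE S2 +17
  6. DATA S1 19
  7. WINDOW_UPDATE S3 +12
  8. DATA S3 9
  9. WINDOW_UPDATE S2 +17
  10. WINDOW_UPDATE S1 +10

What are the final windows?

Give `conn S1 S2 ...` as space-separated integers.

Op 1: conn=8 S1=25 S2=8 S3=25 blocked=[]
Op 2: conn=8 S1=25 S2=14 S3=25 blocked=[]
Op 3: conn=-6 S1=25 S2=0 S3=25 blocked=[1, 2, 3]
Op 4: conn=-19 S1=25 S2=-13 S3=25 blocked=[1, 2, 3]
Op 5: conn=-19 S1=25 S2=4 S3=25 blocked=[1, 2, 3]
Op 6: conn=-38 S1=6 S2=4 S3=25 blocked=[1, 2, 3]
Op 7: conn=-38 S1=6 S2=4 S3=37 blocked=[1, 2, 3]
Op 8: conn=-47 S1=6 S2=4 S3=28 blocked=[1, 2, 3]
Op 9: conn=-47 S1=6 S2=21 S3=28 blocked=[1, 2, 3]
Op 10: conn=-47 S1=16 S2=21 S3=28 blocked=[1, 2, 3]

Answer: -47 16 21 28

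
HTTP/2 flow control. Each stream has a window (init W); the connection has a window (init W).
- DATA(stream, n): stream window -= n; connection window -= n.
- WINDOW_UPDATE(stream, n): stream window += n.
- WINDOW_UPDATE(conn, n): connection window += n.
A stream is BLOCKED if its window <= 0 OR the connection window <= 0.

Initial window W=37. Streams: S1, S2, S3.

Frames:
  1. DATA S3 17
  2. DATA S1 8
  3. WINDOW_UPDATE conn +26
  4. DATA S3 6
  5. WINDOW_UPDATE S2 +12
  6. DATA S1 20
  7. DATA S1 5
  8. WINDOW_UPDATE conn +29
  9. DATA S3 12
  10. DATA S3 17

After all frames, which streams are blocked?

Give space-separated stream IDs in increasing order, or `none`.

Answer: S3

Derivation:
Op 1: conn=20 S1=37 S2=37 S3=20 blocked=[]
Op 2: conn=12 S1=29 S2=37 S3=20 blocked=[]
Op 3: conn=38 S1=29 S2=37 S3=20 blocked=[]
Op 4: conn=32 S1=29 S2=37 S3=14 blocked=[]
Op 5: conn=32 S1=29 S2=49 S3=14 blocked=[]
Op 6: conn=12 S1=9 S2=49 S3=14 blocked=[]
Op 7: conn=7 S1=4 S2=49 S3=14 blocked=[]
Op 8: conn=36 S1=4 S2=49 S3=14 blocked=[]
Op 9: conn=24 S1=4 S2=49 S3=2 blocked=[]
Op 10: conn=7 S1=4 S2=49 S3=-15 blocked=[3]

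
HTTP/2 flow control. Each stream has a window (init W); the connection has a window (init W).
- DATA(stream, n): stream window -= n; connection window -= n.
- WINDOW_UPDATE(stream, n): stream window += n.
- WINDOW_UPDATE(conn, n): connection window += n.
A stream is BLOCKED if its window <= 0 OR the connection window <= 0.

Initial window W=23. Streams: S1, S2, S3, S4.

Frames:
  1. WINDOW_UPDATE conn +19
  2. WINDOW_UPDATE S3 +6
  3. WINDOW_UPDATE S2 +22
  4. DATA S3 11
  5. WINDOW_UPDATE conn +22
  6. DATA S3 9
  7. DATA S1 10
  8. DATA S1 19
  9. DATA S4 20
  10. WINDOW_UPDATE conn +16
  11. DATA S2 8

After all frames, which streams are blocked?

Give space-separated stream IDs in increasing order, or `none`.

Answer: S1

Derivation:
Op 1: conn=42 S1=23 S2=23 S3=23 S4=23 blocked=[]
Op 2: conn=42 S1=23 S2=23 S3=29 S4=23 blocked=[]
Op 3: conn=42 S1=23 S2=45 S3=29 S4=23 blocked=[]
Op 4: conn=31 S1=23 S2=45 S3=18 S4=23 blocked=[]
Op 5: conn=53 S1=23 S2=45 S3=18 S4=23 blocked=[]
Op 6: conn=44 S1=23 S2=45 S3=9 S4=23 blocked=[]
Op 7: conn=34 S1=13 S2=45 S3=9 S4=23 blocked=[]
Op 8: conn=15 S1=-6 S2=45 S3=9 S4=23 blocked=[1]
Op 9: conn=-5 S1=-6 S2=45 S3=9 S4=3 blocked=[1, 2, 3, 4]
Op 10: conn=11 S1=-6 S2=45 S3=9 S4=3 blocked=[1]
Op 11: conn=3 S1=-6 S2=37 S3=9 S4=3 blocked=[1]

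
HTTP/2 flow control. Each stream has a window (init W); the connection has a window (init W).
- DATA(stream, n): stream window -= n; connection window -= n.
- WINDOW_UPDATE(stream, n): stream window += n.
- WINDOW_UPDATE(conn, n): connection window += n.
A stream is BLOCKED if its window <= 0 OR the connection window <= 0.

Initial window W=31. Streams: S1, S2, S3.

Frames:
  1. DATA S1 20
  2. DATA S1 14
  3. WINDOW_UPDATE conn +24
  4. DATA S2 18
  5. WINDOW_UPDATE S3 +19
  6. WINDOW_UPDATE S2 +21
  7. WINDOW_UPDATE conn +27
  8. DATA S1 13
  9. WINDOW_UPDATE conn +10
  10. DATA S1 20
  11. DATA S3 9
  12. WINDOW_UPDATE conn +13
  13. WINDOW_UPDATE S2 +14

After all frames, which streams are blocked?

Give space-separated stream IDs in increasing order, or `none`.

Answer: S1

Derivation:
Op 1: conn=11 S1=11 S2=31 S3=31 blocked=[]
Op 2: conn=-3 S1=-3 S2=31 S3=31 blocked=[1, 2, 3]
Op 3: conn=21 S1=-3 S2=31 S3=31 blocked=[1]
Op 4: conn=3 S1=-3 S2=13 S3=31 blocked=[1]
Op 5: conn=3 S1=-3 S2=13 S3=50 blocked=[1]
Op 6: conn=3 S1=-3 S2=34 S3=50 blocked=[1]
Op 7: conn=30 S1=-3 S2=34 S3=50 blocked=[1]
Op 8: conn=17 S1=-16 S2=34 S3=50 blocked=[1]
Op 9: conn=27 S1=-16 S2=34 S3=50 blocked=[1]
Op 10: conn=7 S1=-36 S2=34 S3=50 blocked=[1]
Op 11: conn=-2 S1=-36 S2=34 S3=41 blocked=[1, 2, 3]
Op 12: conn=11 S1=-36 S2=34 S3=41 blocked=[1]
Op 13: conn=11 S1=-36 S2=48 S3=41 blocked=[1]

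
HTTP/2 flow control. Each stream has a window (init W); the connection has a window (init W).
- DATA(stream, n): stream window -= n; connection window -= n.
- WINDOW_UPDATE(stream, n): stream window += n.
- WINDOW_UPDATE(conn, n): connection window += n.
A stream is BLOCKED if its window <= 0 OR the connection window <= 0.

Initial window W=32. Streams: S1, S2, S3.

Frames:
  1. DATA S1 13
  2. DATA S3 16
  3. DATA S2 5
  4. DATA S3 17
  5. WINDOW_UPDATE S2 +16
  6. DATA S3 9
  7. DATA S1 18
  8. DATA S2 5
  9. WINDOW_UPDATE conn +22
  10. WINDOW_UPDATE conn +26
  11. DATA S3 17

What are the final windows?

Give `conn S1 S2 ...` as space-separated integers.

Answer: -20 1 38 -27

Derivation:
Op 1: conn=19 S1=19 S2=32 S3=32 blocked=[]
Op 2: conn=3 S1=19 S2=32 S3=16 blocked=[]
Op 3: conn=-2 S1=19 S2=27 S3=16 blocked=[1, 2, 3]
Op 4: conn=-19 S1=19 S2=27 S3=-1 blocked=[1, 2, 3]
Op 5: conn=-19 S1=19 S2=43 S3=-1 blocked=[1, 2, 3]
Op 6: conn=-28 S1=19 S2=43 S3=-10 blocked=[1, 2, 3]
Op 7: conn=-46 S1=1 S2=43 S3=-10 blocked=[1, 2, 3]
Op 8: conn=-51 S1=1 S2=38 S3=-10 blocked=[1, 2, 3]
Op 9: conn=-29 S1=1 S2=38 S3=-10 blocked=[1, 2, 3]
Op 10: conn=-3 S1=1 S2=38 S3=-10 blocked=[1, 2, 3]
Op 11: conn=-20 S1=1 S2=38 S3=-27 blocked=[1, 2, 3]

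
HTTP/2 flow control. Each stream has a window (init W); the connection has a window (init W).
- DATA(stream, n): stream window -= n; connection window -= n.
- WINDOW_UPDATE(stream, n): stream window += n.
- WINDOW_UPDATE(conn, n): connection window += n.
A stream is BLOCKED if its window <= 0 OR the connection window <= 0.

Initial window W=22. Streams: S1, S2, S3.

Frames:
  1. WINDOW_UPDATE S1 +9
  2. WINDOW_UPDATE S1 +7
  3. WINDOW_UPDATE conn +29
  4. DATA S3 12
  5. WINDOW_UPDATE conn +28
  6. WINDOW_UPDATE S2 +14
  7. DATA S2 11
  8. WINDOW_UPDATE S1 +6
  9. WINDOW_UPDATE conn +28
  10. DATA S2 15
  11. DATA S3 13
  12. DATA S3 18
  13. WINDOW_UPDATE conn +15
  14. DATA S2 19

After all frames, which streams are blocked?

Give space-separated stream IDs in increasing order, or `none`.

Answer: S2 S3

Derivation:
Op 1: conn=22 S1=31 S2=22 S3=22 blocked=[]
Op 2: conn=22 S1=38 S2=22 S3=22 blocked=[]
Op 3: conn=51 S1=38 S2=22 S3=22 blocked=[]
Op 4: conn=39 S1=38 S2=22 S3=10 blocked=[]
Op 5: conn=67 S1=38 S2=22 S3=10 blocked=[]
Op 6: conn=67 S1=38 S2=36 S3=10 blocked=[]
Op 7: conn=56 S1=38 S2=25 S3=10 blocked=[]
Op 8: conn=56 S1=44 S2=25 S3=10 blocked=[]
Op 9: conn=84 S1=44 S2=25 S3=10 blocked=[]
Op 10: conn=69 S1=44 S2=10 S3=10 blocked=[]
Op 11: conn=56 S1=44 S2=10 S3=-3 blocked=[3]
Op 12: conn=38 S1=44 S2=10 S3=-21 blocked=[3]
Op 13: conn=53 S1=44 S2=10 S3=-21 blocked=[3]
Op 14: conn=34 S1=44 S2=-9 S3=-21 blocked=[2, 3]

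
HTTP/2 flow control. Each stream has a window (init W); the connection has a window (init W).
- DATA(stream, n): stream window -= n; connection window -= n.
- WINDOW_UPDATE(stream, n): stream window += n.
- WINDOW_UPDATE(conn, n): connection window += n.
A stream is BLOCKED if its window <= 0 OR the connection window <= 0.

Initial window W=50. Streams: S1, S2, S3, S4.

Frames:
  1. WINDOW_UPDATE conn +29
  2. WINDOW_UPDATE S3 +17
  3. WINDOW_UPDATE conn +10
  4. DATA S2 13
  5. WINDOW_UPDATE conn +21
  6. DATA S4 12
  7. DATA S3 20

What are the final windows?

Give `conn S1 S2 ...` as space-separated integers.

Answer: 65 50 37 47 38

Derivation:
Op 1: conn=79 S1=50 S2=50 S3=50 S4=50 blocked=[]
Op 2: conn=79 S1=50 S2=50 S3=67 S4=50 blocked=[]
Op 3: conn=89 S1=50 S2=50 S3=67 S4=50 blocked=[]
Op 4: conn=76 S1=50 S2=37 S3=67 S4=50 blocked=[]
Op 5: conn=97 S1=50 S2=37 S3=67 S4=50 blocked=[]
Op 6: conn=85 S1=50 S2=37 S3=67 S4=38 blocked=[]
Op 7: conn=65 S1=50 S2=37 S3=47 S4=38 blocked=[]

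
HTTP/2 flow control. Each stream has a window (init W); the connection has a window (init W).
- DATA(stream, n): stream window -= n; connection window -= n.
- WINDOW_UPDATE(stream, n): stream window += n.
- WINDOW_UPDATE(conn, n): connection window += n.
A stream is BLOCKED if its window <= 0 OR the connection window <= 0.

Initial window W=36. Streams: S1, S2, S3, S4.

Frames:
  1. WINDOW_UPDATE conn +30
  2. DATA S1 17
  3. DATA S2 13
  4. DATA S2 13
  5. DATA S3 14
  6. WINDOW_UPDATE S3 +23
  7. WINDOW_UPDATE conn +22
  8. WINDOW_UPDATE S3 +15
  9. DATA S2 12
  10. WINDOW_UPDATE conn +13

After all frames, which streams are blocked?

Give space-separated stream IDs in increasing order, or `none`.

Answer: S2

Derivation:
Op 1: conn=66 S1=36 S2=36 S3=36 S4=36 blocked=[]
Op 2: conn=49 S1=19 S2=36 S3=36 S4=36 blocked=[]
Op 3: conn=36 S1=19 S2=23 S3=36 S4=36 blocked=[]
Op 4: conn=23 S1=19 S2=10 S3=36 S4=36 blocked=[]
Op 5: conn=9 S1=19 S2=10 S3=22 S4=36 blocked=[]
Op 6: conn=9 S1=19 S2=10 S3=45 S4=36 blocked=[]
Op 7: conn=31 S1=19 S2=10 S3=45 S4=36 blocked=[]
Op 8: conn=31 S1=19 S2=10 S3=60 S4=36 blocked=[]
Op 9: conn=19 S1=19 S2=-2 S3=60 S4=36 blocked=[2]
Op 10: conn=32 S1=19 S2=-2 S3=60 S4=36 blocked=[2]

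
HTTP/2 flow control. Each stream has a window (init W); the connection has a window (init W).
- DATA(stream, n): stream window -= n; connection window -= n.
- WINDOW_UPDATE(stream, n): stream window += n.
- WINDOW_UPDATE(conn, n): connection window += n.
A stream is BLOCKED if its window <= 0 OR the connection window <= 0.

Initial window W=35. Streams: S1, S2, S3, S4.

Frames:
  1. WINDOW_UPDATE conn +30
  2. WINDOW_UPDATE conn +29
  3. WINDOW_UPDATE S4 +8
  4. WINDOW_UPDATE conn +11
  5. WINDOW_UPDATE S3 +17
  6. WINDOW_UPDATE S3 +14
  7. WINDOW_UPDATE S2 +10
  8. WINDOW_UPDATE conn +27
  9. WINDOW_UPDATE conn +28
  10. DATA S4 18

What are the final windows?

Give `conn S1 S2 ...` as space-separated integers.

Op 1: conn=65 S1=35 S2=35 S3=35 S4=35 blocked=[]
Op 2: conn=94 S1=35 S2=35 S3=35 S4=35 blocked=[]
Op 3: conn=94 S1=35 S2=35 S3=35 S4=43 blocked=[]
Op 4: conn=105 S1=35 S2=35 S3=35 S4=43 blocked=[]
Op 5: conn=105 S1=35 S2=35 S3=52 S4=43 blocked=[]
Op 6: conn=105 S1=35 S2=35 S3=66 S4=43 blocked=[]
Op 7: conn=105 S1=35 S2=45 S3=66 S4=43 blocked=[]
Op 8: conn=132 S1=35 S2=45 S3=66 S4=43 blocked=[]
Op 9: conn=160 S1=35 S2=45 S3=66 S4=43 blocked=[]
Op 10: conn=142 S1=35 S2=45 S3=66 S4=25 blocked=[]

Answer: 142 35 45 66 25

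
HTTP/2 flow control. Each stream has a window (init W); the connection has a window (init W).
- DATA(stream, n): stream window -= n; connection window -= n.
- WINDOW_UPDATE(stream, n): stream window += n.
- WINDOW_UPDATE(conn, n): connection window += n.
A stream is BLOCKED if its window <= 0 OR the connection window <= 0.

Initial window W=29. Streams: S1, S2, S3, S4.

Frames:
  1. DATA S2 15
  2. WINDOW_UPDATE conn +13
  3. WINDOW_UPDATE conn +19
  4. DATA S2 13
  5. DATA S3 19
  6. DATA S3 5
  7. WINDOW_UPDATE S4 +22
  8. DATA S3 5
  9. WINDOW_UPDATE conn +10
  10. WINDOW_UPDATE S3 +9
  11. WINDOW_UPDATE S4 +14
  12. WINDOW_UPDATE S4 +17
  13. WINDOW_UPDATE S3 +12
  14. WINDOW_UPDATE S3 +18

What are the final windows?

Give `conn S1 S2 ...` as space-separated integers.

Answer: 14 29 1 39 82

Derivation:
Op 1: conn=14 S1=29 S2=14 S3=29 S4=29 blocked=[]
Op 2: conn=27 S1=29 S2=14 S3=29 S4=29 blocked=[]
Op 3: conn=46 S1=29 S2=14 S3=29 S4=29 blocked=[]
Op 4: conn=33 S1=29 S2=1 S3=29 S4=29 blocked=[]
Op 5: conn=14 S1=29 S2=1 S3=10 S4=29 blocked=[]
Op 6: conn=9 S1=29 S2=1 S3=5 S4=29 blocked=[]
Op 7: conn=9 S1=29 S2=1 S3=5 S4=51 blocked=[]
Op 8: conn=4 S1=29 S2=1 S3=0 S4=51 blocked=[3]
Op 9: conn=14 S1=29 S2=1 S3=0 S4=51 blocked=[3]
Op 10: conn=14 S1=29 S2=1 S3=9 S4=51 blocked=[]
Op 11: conn=14 S1=29 S2=1 S3=9 S4=65 blocked=[]
Op 12: conn=14 S1=29 S2=1 S3=9 S4=82 blocked=[]
Op 13: conn=14 S1=29 S2=1 S3=21 S4=82 blocked=[]
Op 14: conn=14 S1=29 S2=1 S3=39 S4=82 blocked=[]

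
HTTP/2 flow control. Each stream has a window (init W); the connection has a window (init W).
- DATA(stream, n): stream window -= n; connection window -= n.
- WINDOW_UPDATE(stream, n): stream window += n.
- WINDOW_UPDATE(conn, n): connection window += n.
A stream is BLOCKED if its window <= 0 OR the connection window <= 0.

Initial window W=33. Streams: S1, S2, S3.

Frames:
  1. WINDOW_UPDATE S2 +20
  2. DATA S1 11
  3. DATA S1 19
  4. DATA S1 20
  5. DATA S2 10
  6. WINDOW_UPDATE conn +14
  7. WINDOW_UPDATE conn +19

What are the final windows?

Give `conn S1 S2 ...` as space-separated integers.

Answer: 6 -17 43 33

Derivation:
Op 1: conn=33 S1=33 S2=53 S3=33 blocked=[]
Op 2: conn=22 S1=22 S2=53 S3=33 blocked=[]
Op 3: conn=3 S1=3 S2=53 S3=33 blocked=[]
Op 4: conn=-17 S1=-17 S2=53 S3=33 blocked=[1, 2, 3]
Op 5: conn=-27 S1=-17 S2=43 S3=33 blocked=[1, 2, 3]
Op 6: conn=-13 S1=-17 S2=43 S3=33 blocked=[1, 2, 3]
Op 7: conn=6 S1=-17 S2=43 S3=33 blocked=[1]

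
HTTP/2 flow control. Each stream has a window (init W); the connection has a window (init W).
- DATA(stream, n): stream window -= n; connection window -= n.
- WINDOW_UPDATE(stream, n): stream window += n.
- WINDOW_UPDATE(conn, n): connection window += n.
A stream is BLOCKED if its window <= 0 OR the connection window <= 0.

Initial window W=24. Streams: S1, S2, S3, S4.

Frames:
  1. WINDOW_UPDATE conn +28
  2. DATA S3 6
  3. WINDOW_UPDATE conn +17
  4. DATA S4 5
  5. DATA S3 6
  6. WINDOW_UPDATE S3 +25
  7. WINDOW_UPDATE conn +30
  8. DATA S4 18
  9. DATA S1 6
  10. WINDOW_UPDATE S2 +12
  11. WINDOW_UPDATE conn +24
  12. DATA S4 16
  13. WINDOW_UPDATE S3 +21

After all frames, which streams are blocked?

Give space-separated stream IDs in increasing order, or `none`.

Answer: S4

Derivation:
Op 1: conn=52 S1=24 S2=24 S3=24 S4=24 blocked=[]
Op 2: conn=46 S1=24 S2=24 S3=18 S4=24 blocked=[]
Op 3: conn=63 S1=24 S2=24 S3=18 S4=24 blocked=[]
Op 4: conn=58 S1=24 S2=24 S3=18 S4=19 blocked=[]
Op 5: conn=52 S1=24 S2=24 S3=12 S4=19 blocked=[]
Op 6: conn=52 S1=24 S2=24 S3=37 S4=19 blocked=[]
Op 7: conn=82 S1=24 S2=24 S3=37 S4=19 blocked=[]
Op 8: conn=64 S1=24 S2=24 S3=37 S4=1 blocked=[]
Op 9: conn=58 S1=18 S2=24 S3=37 S4=1 blocked=[]
Op 10: conn=58 S1=18 S2=36 S3=37 S4=1 blocked=[]
Op 11: conn=82 S1=18 S2=36 S3=37 S4=1 blocked=[]
Op 12: conn=66 S1=18 S2=36 S3=37 S4=-15 blocked=[4]
Op 13: conn=66 S1=18 S2=36 S3=58 S4=-15 blocked=[4]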